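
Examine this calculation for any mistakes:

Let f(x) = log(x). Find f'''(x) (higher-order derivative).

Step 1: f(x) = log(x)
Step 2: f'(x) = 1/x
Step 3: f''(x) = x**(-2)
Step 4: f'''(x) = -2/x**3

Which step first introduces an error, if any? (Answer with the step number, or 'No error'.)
Step 3

Step 3 is incorrect due to a sign flip.
The step shows: x**(-2)
The correct value should be: -1/x**2

Explanation: The sign of the whole expression was flipped: the term -1/x**2 was incorrectly written as x**(-2)
The later steps are derived from this incorrect expression, so the error originates in Step 3.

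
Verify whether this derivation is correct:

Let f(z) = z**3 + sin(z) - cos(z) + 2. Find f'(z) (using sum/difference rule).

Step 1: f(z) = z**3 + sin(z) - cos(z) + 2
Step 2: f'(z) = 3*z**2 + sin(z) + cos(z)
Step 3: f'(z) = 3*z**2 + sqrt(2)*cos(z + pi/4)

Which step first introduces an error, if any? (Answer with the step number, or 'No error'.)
Step 3

Step 3 is incorrect due to a wrong trig function.
The step shows: 3*z**2 + sqrt(2)*cos(z + pi/4)
The correct value should be: 3*z**2 + sqrt(2)*sin(z + pi/4)

Explanation: sin(z + pi/4) was incorrectly written as cos(z + pi/4): the term sqrt(2)*sin(z + pi/4) was incorrectly written as sqrt(2)*cos(z + pi/4)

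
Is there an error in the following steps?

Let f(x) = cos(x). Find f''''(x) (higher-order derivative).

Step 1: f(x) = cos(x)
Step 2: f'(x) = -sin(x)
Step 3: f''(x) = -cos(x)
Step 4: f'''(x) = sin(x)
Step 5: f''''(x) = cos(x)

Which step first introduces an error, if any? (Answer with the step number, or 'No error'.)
No error

All steps in this derivation are correct.
The final answer f''''(x) = cos(x) is valid.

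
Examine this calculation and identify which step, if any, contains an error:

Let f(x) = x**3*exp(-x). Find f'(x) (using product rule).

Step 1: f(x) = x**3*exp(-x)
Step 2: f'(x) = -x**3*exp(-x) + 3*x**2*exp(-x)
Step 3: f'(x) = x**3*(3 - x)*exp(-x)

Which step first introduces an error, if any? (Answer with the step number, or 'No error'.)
Step 3

Step 3 is incorrect due to a wrong exponent.
The step shows: x**3*(3 - x)*exp(-x)
The correct value should be: x**2*(3 - x)*exp(-x)

Explanation: The exponent 2 on x was incorrectly written as 3: the term x**2*(3 - x)*exp(-x) was incorrectly written as x**3*(3 - x)*exp(-x)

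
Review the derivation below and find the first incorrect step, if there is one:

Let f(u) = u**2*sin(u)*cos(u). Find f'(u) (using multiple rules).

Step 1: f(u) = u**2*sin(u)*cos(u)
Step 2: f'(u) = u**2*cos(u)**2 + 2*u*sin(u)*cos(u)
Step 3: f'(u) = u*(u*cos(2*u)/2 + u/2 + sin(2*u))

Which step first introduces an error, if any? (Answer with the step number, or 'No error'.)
Step 2

Step 2 is incorrect due to a dropped term.
The step shows: u**2*cos(u)**2 + 2*u*sin(u)*cos(u)
The correct value should be: -u**2*sin(u)**2 + u**2*cos(u)**2 + 2*u*sin(u)*cos(u)

Explanation: A term was dropped: the term -u**2*sin(u)**2 was incorrectly omitted
The later steps are derived from this incorrect expression, so the error originates in Step 2.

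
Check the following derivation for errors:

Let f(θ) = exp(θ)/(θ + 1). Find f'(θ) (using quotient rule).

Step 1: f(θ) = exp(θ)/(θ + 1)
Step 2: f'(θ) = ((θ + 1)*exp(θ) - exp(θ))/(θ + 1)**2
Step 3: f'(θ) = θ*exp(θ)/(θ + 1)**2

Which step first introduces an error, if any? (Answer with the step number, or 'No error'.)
No error

All steps in this derivation are correct.
The final answer f'(θ) = θ*exp(θ)/(θ + 1)**2 is valid.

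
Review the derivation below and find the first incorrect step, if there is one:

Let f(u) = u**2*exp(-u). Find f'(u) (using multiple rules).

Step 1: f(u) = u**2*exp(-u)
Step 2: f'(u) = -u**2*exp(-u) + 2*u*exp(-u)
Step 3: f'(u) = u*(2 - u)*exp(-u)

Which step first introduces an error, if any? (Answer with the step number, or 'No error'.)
No error

All steps in this derivation are correct.
The final answer f'(u) = u*(2 - u)*exp(-u) is valid.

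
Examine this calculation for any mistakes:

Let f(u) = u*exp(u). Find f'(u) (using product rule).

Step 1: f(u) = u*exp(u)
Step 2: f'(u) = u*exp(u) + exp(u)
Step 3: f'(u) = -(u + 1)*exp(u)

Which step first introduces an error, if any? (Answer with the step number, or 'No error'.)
Step 3

Step 3 is incorrect due to a sign flip.
The step shows: -(u + 1)*exp(u)
The correct value should be: (u + 1)*exp(u)

Explanation: The sign of the whole expression was flipped: the term (u + 1)*exp(u) was incorrectly written as -(u + 1)*exp(u)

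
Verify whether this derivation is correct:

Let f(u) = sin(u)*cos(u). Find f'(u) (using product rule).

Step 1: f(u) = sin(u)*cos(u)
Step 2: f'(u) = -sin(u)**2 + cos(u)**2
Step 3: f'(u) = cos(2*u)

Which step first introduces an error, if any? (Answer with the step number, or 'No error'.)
No error

All steps in this derivation are correct.
The final answer f'(u) = cos(2*u) is valid.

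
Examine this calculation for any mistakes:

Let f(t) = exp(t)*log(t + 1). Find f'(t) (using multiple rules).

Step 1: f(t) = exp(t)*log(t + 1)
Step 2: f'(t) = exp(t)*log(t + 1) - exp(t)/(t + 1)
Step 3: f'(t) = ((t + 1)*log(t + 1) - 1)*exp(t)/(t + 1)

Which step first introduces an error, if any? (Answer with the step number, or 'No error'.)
Step 2

Step 2 is incorrect due to a sign flip.
The step shows: exp(t)*log(t + 1) - exp(t)/(t + 1)
The correct value should be: exp(t)*log(t + 1) + exp(t)/(t + 1)

Explanation: The sign of one term was flipped: the term exp(t)/(t + 1) was incorrectly written as -exp(t)/(t + 1)
The later steps are derived from this incorrect expression, so the error originates in Step 2.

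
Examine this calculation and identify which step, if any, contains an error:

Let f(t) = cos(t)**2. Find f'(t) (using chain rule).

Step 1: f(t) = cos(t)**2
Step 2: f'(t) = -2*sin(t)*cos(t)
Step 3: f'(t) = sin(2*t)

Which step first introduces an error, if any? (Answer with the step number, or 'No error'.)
Step 3

Step 3 is incorrect due to a sign flip.
The step shows: sin(2*t)
The correct value should be: -sin(2*t)

Explanation: The sign of the whole expression was flipped: the term -sin(2*t) was incorrectly written as sin(2*t)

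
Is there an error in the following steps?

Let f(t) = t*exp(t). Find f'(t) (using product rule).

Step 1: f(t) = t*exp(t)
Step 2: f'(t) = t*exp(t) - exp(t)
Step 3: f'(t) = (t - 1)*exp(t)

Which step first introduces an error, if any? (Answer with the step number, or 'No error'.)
Step 2

Step 2 is incorrect due to a sign flip.
The step shows: t*exp(t) - exp(t)
The correct value should be: t*exp(t) + exp(t)

Explanation: The sign of one term was flipped: the term exp(t) was incorrectly written as -exp(t)
The later steps are derived from this incorrect expression, so the error originates in Step 2.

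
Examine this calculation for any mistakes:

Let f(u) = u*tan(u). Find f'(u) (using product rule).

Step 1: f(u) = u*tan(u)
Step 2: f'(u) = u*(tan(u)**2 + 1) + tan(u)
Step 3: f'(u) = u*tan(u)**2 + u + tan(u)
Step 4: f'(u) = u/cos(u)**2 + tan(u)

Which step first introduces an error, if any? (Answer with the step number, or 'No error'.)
No error

All steps in this derivation are correct.
The final answer f'(u) = u/cos(u)**2 + tan(u) is valid.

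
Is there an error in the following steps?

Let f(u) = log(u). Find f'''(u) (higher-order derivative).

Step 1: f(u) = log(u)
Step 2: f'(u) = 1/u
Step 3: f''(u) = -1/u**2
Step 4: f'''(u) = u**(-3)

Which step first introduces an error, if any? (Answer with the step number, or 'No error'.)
Step 4

Step 4 is incorrect due to a wrong coefficient.
The step shows: u**(-3)
The correct value should be: 2/u**3

Explanation: The coefficient 2 was incorrectly written as 1: the term 2/u**3 was incorrectly written as u**(-3)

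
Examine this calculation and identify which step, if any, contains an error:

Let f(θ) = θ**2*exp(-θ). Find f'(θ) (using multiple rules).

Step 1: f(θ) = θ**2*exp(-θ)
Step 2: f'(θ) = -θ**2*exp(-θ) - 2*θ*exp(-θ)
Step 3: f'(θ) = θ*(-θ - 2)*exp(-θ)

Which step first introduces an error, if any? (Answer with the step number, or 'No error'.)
Step 2

Step 2 is incorrect due to a sign flip.
The step shows: -θ**2*exp(-θ) - 2*θ*exp(-θ)
The correct value should be: -θ**2*exp(-θ) + 2*θ*exp(-θ)

Explanation: The sign of one term was flipped: the term 2*θ*exp(-θ) was incorrectly written as -2*θ*exp(-θ)
The later steps are derived from this incorrect expression, so the error originates in Step 2.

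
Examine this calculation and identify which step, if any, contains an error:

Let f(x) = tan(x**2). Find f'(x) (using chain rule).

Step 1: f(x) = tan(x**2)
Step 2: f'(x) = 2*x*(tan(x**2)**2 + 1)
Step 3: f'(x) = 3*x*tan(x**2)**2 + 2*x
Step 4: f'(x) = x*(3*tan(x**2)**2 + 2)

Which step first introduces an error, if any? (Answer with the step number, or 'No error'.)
Step 3

Step 3 is incorrect due to a wrong coefficient.
The step shows: 3*x*tan(x**2)**2 + 2*x
The correct value should be: 2*x*tan(x**2)**2 + 2*x

Explanation: The coefficient 2 was incorrectly written as 3: the term 2*x*tan(x**2)**2 was incorrectly written as 3*x*tan(x**2)**2
The later steps are derived from this incorrect expression, so the error originates in Step 3.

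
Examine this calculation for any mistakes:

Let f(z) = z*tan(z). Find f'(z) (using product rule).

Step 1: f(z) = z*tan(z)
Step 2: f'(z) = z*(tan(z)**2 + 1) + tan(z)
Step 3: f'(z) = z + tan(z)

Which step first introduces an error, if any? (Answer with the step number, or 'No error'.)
Step 3

Step 3 is incorrect due to a dropped term.
The step shows: z + tan(z)
The correct value should be: z*tan(z)**2 + z + tan(z)

Explanation: A term was dropped: the term z*tan(z)**2 was incorrectly omitted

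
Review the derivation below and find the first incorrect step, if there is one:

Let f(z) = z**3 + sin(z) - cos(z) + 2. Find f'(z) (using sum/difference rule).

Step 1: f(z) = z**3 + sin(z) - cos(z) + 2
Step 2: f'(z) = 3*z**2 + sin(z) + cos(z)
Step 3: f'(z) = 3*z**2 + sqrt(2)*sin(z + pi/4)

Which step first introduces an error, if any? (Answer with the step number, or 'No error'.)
No error

All steps in this derivation are correct.
The final answer f'(z) = 3*z**2 + sqrt(2)*sin(z + pi/4) is valid.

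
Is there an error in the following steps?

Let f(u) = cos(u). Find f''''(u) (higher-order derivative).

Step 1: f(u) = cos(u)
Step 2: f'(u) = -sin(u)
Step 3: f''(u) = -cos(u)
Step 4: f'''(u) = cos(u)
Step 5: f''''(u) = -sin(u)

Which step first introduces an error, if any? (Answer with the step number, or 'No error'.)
Step 4

Step 4 is incorrect due to a wrong trig function.
The step shows: cos(u)
The correct value should be: sin(u)

Explanation: sin(u) was incorrectly written as cos(u): the term sin(u) was incorrectly written as cos(u)
The later steps are derived from this incorrect expression, so the error originates in Step 4.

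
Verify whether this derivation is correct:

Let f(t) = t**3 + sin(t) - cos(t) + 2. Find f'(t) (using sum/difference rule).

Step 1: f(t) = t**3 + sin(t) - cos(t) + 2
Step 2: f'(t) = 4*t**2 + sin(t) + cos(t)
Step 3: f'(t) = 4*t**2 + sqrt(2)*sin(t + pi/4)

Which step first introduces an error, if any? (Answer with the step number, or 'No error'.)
Step 2

Step 2 is incorrect due to a wrong coefficient.
The step shows: 4*t**2 + sin(t) + cos(t)
The correct value should be: 3*t**2 + sin(t) + cos(t)

Explanation: The coefficient 3 was incorrectly written as 4: the term 3*t**2 was incorrectly written as 4*t**2
The later steps are derived from this incorrect expression, so the error originates in Step 2.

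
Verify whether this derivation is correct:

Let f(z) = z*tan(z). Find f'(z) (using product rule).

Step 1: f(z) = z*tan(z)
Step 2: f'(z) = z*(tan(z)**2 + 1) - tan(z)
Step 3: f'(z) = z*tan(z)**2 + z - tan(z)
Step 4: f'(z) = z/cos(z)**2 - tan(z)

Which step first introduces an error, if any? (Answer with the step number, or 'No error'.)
Step 2

Step 2 is incorrect due to a sign flip.
The step shows: z*(tan(z)**2 + 1) - tan(z)
The correct value should be: z*(tan(z)**2 + 1) + tan(z)

Explanation: The sign of one term was flipped: the term tan(z) was incorrectly written as -tan(z)
The later steps are derived from this incorrect expression, so the error originates in Step 2.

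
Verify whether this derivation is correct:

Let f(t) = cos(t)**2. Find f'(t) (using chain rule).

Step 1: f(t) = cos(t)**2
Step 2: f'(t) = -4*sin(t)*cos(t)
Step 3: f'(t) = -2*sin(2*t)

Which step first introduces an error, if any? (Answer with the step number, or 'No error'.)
Step 2

Step 2 is incorrect due to a wrong coefficient.
The step shows: -4*sin(t)*cos(t)
The correct value should be: -2*sin(t)*cos(t)

Explanation: The coefficient -2 was incorrectly written as -4: the term -2*sin(t)*cos(t) was incorrectly written as -4*sin(t)*cos(t)
The later steps are derived from this incorrect expression, so the error originates in Step 2.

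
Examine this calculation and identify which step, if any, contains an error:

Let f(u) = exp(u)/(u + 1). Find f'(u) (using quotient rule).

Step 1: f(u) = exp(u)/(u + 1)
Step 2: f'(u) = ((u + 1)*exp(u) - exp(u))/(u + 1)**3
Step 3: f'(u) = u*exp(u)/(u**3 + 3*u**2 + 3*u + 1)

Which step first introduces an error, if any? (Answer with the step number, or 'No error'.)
Step 2

Step 2 is incorrect due to a wrong exponent.
The step shows: ((u + 1)*exp(u) - exp(u))/(u + 1)**3
The correct value should be: ((u + 1)*exp(u) - exp(u))/(u + 1)**2

Explanation: The exponent -2 on u + 1 was incorrectly written as -3: the term ((u + 1)*exp(u) - exp(u))/(u + 1)**2 was incorrectly written as ((u + 1)*exp(u) - exp(u))/(u + 1)**3
The later steps are derived from this incorrect expression, so the error originates in Step 2.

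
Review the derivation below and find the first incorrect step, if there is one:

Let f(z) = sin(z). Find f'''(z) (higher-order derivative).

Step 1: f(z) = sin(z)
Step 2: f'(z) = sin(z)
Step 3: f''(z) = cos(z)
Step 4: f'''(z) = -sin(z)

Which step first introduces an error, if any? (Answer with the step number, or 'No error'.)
Step 2

Step 2 is incorrect due to a wrong trig function.
The step shows: sin(z)
The correct value should be: cos(z)

Explanation: cos(z) was incorrectly written as sin(z): the term cos(z) was incorrectly written as sin(z)
The later steps are derived from this incorrect expression, so the error originates in Step 2.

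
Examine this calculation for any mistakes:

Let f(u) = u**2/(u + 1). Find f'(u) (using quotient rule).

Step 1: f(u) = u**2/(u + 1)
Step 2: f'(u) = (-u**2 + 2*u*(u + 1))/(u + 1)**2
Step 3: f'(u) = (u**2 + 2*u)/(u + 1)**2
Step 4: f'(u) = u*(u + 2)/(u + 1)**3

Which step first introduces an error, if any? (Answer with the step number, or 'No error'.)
Step 4

Step 4 is incorrect due to a wrong exponent.
The step shows: u*(u + 2)/(u + 1)**3
The correct value should be: u*(u + 2)/(u + 1)**2

Explanation: The exponent -2 on u + 1 was incorrectly written as -3: the term u*(u + 2)/(u + 1)**2 was incorrectly written as u*(u + 2)/(u + 1)**3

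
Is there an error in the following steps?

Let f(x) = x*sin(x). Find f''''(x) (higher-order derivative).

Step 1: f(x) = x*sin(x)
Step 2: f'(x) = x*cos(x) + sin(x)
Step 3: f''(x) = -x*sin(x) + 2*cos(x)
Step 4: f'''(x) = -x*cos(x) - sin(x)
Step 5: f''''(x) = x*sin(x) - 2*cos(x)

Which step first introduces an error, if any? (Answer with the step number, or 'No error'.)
Step 4

Step 4 is incorrect due to a wrong coefficient.
The step shows: -x*cos(x) - sin(x)
The correct value should be: -x*cos(x) - 3*sin(x)

Explanation: The coefficient -3 was incorrectly written as -1: the term -3*sin(x) was incorrectly written as -sin(x)
The later steps are derived from this incorrect expression, so the error originates in Step 4.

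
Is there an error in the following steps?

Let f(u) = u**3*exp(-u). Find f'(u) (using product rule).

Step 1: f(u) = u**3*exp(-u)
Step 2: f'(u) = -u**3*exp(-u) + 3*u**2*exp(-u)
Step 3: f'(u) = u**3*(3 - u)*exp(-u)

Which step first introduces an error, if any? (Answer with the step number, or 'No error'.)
Step 3

Step 3 is incorrect due to a wrong exponent.
The step shows: u**3*(3 - u)*exp(-u)
The correct value should be: u**2*(3 - u)*exp(-u)

Explanation: The exponent 2 on u was incorrectly written as 3: the term u**2*(3 - u)*exp(-u) was incorrectly written as u**3*(3 - u)*exp(-u)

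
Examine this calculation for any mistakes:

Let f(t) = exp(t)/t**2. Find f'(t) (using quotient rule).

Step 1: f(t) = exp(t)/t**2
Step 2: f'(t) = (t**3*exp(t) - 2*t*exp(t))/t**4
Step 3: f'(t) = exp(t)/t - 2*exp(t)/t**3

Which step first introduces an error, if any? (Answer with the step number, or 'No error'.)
Step 2

Step 2 is incorrect due to a wrong exponent.
The step shows: (t**3*exp(t) - 2*t*exp(t))/t**4
The correct value should be: (t**2*exp(t) - 2*t*exp(t))/t**4

Explanation: The exponent 2 on t was incorrectly written as 3: the term (t**2*exp(t) - 2*t*exp(t))/t**4 was incorrectly written as (t**3*exp(t) - 2*t*exp(t))/t**4
The later steps are derived from this incorrect expression, so the error originates in Step 2.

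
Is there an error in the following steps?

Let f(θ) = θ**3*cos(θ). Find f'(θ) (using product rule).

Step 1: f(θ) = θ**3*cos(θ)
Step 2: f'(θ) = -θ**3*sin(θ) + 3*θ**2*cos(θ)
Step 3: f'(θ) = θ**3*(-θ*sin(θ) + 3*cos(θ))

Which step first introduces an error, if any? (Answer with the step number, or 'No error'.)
Step 3

Step 3 is incorrect due to a wrong exponent.
The step shows: θ**3*(-θ*sin(θ) + 3*cos(θ))
The correct value should be: θ**2*(-θ*sin(θ) + 3*cos(θ))

Explanation: The exponent 2 on θ was incorrectly written as 3: the term θ**2*(-θ*sin(θ) + 3*cos(θ)) was incorrectly written as θ**3*(-θ*sin(θ) + 3*cos(θ))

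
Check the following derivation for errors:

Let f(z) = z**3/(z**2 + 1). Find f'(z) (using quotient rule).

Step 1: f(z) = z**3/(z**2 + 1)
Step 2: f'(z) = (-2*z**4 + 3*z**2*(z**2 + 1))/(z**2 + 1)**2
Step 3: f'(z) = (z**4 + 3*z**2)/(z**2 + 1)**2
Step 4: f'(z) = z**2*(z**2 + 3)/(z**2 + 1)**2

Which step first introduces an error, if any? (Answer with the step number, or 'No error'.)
No error

All steps in this derivation are correct.
The final answer f'(z) = z**2*(z**2 + 3)/(z**2 + 1)**2 is valid.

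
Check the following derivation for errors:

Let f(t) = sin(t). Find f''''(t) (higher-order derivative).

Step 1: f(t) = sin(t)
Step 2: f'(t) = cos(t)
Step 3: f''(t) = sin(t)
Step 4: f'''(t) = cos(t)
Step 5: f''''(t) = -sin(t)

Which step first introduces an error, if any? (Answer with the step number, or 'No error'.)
Step 3

Step 3 is incorrect due to a sign flip.
The step shows: sin(t)
The correct value should be: -sin(t)

Explanation: The sign of the whole expression was flipped: the term -sin(t) was incorrectly written as sin(t)
The later steps are derived from this incorrect expression, so the error originates in Step 3.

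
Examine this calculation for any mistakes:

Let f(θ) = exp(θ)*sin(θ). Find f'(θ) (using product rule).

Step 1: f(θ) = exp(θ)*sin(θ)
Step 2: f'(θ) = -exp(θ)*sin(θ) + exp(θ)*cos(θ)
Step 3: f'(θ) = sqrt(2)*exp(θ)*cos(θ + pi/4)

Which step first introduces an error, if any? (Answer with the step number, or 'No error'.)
Step 2

Step 2 is incorrect due to a sign flip.
The step shows: -exp(θ)*sin(θ) + exp(θ)*cos(θ)
The correct value should be: exp(θ)*sin(θ) + exp(θ)*cos(θ)

Explanation: The sign of one term was flipped: the term exp(θ)*sin(θ) was incorrectly written as -exp(θ)*sin(θ)
The later steps are derived from this incorrect expression, so the error originates in Step 2.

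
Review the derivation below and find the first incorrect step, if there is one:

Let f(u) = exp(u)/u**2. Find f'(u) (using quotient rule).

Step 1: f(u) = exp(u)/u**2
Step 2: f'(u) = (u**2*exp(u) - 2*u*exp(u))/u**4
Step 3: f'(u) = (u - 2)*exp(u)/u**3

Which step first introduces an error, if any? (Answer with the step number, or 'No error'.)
No error

All steps in this derivation are correct.
The final answer f'(u) = (u - 2)*exp(u)/u**3 is valid.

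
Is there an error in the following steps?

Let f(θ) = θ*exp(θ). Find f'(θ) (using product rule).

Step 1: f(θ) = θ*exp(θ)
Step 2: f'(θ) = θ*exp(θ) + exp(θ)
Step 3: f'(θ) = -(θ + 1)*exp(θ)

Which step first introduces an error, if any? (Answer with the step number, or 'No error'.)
Step 3

Step 3 is incorrect due to a sign flip.
The step shows: -(θ + 1)*exp(θ)
The correct value should be: (θ + 1)*exp(θ)

Explanation: The sign of the whole expression was flipped: the term (θ + 1)*exp(θ) was incorrectly written as -(θ + 1)*exp(θ)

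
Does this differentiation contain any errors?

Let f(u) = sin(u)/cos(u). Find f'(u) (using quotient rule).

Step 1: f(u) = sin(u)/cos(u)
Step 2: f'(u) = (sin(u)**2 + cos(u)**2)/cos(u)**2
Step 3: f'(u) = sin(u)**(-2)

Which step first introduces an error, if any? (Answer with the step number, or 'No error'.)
Step 3

Step 3 is incorrect due to a wrong trig function.
The step shows: sin(u)**(-2)
The correct value should be: cos(u)**(-2)

Explanation: cos(u) was incorrectly written as sin(u): the term cos(u)**(-2) was incorrectly written as sin(u)**(-2)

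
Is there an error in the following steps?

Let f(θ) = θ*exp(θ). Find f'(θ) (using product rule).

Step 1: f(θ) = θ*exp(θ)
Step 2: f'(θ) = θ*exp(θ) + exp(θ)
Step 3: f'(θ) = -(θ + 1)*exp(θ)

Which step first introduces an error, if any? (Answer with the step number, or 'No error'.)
Step 3

Step 3 is incorrect due to a sign flip.
The step shows: -(θ + 1)*exp(θ)
The correct value should be: (θ + 1)*exp(θ)

Explanation: The sign of the whole expression was flipped: the term (θ + 1)*exp(θ) was incorrectly written as -(θ + 1)*exp(θ)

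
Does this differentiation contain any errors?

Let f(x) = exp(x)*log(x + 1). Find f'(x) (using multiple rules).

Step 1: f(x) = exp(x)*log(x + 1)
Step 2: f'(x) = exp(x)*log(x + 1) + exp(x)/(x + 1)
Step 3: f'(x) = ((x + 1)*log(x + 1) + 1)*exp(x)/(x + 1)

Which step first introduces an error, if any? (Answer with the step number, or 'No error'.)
No error

All steps in this derivation are correct.
The final answer f'(x) = ((x + 1)*log(x + 1) + 1)*exp(x)/(x + 1) is valid.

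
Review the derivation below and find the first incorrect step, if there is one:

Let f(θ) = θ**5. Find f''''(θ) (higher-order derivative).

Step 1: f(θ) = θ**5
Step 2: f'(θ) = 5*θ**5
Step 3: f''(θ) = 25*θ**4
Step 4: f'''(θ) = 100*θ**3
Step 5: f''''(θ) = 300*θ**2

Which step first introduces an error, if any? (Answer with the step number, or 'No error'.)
Step 2

Step 2 is incorrect due to a wrong exponent.
The step shows: 5*θ**5
The correct value should be: 5*θ**4

Explanation: The exponent 4 on θ was incorrectly written as 5: the term 5*θ**4 was incorrectly written as 5*θ**5
The later steps are derived from this incorrect expression, so the error originates in Step 2.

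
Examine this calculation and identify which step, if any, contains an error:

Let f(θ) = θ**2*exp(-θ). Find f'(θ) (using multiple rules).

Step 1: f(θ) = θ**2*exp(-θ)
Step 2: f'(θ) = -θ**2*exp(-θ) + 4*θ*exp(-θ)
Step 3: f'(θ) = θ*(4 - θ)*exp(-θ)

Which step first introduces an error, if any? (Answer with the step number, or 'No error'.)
Step 2

Step 2 is incorrect due to a wrong coefficient.
The step shows: -θ**2*exp(-θ) + 4*θ*exp(-θ)
The correct value should be: -θ**2*exp(-θ) + 2*θ*exp(-θ)

Explanation: The coefficient 2 was incorrectly written as 4: the term 2*θ*exp(-θ) was incorrectly written as 4*θ*exp(-θ)
The later steps are derived from this incorrect expression, so the error originates in Step 2.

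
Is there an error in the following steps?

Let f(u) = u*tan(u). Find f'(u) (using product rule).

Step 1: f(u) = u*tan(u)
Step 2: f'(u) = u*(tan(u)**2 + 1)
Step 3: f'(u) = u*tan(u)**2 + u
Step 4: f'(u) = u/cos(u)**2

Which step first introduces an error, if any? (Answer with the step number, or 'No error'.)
Step 2

Step 2 is incorrect due to a dropped term.
The step shows: u*(tan(u)**2 + 1)
The correct value should be: u*(tan(u)**2 + 1) + tan(u)

Explanation: A term was dropped: the term tan(u) was incorrectly omitted
The later steps are derived from this incorrect expression, so the error originates in Step 2.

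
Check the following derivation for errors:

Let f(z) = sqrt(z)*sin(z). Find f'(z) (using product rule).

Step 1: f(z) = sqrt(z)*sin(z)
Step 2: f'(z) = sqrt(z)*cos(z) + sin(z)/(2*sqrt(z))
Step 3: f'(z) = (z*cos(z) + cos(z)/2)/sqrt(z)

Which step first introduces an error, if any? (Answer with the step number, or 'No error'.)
Step 3

Step 3 is incorrect due to a wrong trig function.
The step shows: (z*cos(z) + cos(z)/2)/sqrt(z)
The correct value should be: (z*cos(z) + sin(z)/2)/sqrt(z)

Explanation: sin(z) was incorrectly written as cos(z): the term (z*cos(z) + sin(z)/2)/sqrt(z) was incorrectly written as (z*cos(z) + cos(z)/2)/sqrt(z)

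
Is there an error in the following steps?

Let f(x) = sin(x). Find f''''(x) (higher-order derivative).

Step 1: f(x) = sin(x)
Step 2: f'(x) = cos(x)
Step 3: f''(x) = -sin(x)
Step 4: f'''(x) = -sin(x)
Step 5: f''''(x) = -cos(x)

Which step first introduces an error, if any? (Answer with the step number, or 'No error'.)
Step 4

Step 4 is incorrect due to a wrong trig function.
The step shows: -sin(x)
The correct value should be: -cos(x)

Explanation: cos(x) was incorrectly written as sin(x): the term -cos(x) was incorrectly written as -sin(x)
The later steps are derived from this incorrect expression, so the error originates in Step 4.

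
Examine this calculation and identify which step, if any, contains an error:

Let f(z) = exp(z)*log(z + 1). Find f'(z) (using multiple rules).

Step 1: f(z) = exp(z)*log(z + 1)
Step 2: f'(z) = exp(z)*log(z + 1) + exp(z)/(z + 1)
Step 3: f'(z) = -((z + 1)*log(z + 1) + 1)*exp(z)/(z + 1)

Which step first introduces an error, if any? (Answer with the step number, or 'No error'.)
Step 3

Step 3 is incorrect due to a sign flip.
The step shows: -((z + 1)*log(z + 1) + 1)*exp(z)/(z + 1)
The correct value should be: ((z + 1)*log(z + 1) + 1)*exp(z)/(z + 1)

Explanation: The sign of the whole expression was flipped: the term ((z + 1)*log(z + 1) + 1)*exp(z)/(z + 1) was incorrectly written as -((z + 1)*log(z + 1) + 1)*exp(z)/(z + 1)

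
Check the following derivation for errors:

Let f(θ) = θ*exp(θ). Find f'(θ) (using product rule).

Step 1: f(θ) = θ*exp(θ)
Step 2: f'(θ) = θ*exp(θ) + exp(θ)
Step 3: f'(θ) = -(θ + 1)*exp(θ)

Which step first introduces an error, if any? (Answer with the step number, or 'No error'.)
Step 3

Step 3 is incorrect due to a sign flip.
The step shows: -(θ + 1)*exp(θ)
The correct value should be: (θ + 1)*exp(θ)

Explanation: The sign of the whole expression was flipped: the term (θ + 1)*exp(θ) was incorrectly written as -(θ + 1)*exp(θ)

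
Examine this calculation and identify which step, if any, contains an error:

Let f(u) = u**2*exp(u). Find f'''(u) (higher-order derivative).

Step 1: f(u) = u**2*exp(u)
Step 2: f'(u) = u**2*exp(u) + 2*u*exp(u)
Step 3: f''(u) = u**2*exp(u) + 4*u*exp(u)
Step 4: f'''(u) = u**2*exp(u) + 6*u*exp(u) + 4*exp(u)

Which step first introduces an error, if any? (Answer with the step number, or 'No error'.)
Step 3

Step 3 is incorrect due to a dropped term.
The step shows: u**2*exp(u) + 4*u*exp(u)
The correct value should be: u**2*exp(u) + 4*u*exp(u) + 2*exp(u)

Explanation: A term was dropped: the term 2*exp(u) was incorrectly omitted
The later steps are derived from this incorrect expression, so the error originates in Step 3.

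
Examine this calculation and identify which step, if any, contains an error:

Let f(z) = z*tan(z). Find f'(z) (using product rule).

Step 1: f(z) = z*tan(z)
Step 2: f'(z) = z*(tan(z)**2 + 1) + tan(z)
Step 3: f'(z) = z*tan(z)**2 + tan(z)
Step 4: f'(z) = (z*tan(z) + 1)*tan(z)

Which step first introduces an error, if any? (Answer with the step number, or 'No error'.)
Step 3

Step 3 is incorrect due to a dropped term.
The step shows: z*tan(z)**2 + tan(z)
The correct value should be: z*tan(z)**2 + z + tan(z)

Explanation: A term was dropped: the term z was incorrectly omitted
The later steps are derived from this incorrect expression, so the error originates in Step 3.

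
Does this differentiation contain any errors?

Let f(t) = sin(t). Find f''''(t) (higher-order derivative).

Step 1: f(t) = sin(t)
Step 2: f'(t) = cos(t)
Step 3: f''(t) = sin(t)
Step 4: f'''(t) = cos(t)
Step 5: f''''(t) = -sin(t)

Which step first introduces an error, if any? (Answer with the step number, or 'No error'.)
Step 3

Step 3 is incorrect due to a sign flip.
The step shows: sin(t)
The correct value should be: -sin(t)

Explanation: The sign of the whole expression was flipped: the term -sin(t) was incorrectly written as sin(t)
The later steps are derived from this incorrect expression, so the error originates in Step 3.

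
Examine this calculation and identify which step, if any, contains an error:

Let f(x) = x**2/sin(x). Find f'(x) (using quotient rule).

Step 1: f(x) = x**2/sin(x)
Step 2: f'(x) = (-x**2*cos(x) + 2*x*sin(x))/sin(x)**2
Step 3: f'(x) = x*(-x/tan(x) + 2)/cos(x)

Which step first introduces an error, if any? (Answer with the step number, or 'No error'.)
Step 3

Step 3 is incorrect due to a wrong trig function.
The step shows: x*(-x/tan(x) + 2)/cos(x)
The correct value should be: x*(-x/tan(x) + 2)/sin(x)

Explanation: sin(x) was incorrectly written as cos(x): the term x*(-x/tan(x) + 2)/sin(x) was incorrectly written as x*(-x/tan(x) + 2)/cos(x)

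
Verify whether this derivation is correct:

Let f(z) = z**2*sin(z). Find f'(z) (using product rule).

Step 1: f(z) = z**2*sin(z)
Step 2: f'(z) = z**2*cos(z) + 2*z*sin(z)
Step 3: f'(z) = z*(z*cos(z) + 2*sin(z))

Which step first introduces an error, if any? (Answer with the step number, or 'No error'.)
No error

All steps in this derivation are correct.
The final answer f'(z) = z*(z*cos(z) + 2*sin(z)) is valid.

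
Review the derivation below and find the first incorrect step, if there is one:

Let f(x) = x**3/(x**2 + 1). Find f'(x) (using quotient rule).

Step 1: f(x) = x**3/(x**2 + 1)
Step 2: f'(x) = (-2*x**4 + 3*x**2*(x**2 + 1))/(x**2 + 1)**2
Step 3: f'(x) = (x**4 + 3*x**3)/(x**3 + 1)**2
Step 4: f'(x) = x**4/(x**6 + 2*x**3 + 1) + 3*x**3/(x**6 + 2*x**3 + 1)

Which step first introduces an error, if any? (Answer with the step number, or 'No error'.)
Step 3

Step 3 is incorrect due to a wrong exponent.
The step shows: (x**4 + 3*x**3)/(x**3 + 1)**2
The correct value should be: (x**4 + 3*x**2)/(x**2 + 1)**2

Explanation: The exponent 2 on x was incorrectly written as 3: the term (x**4 + 3*x**2)/(x**2 + 1)**2 was incorrectly written as (x**4 + 3*x**3)/(x**3 + 1)**2
The later steps are derived from this incorrect expression, so the error originates in Step 3.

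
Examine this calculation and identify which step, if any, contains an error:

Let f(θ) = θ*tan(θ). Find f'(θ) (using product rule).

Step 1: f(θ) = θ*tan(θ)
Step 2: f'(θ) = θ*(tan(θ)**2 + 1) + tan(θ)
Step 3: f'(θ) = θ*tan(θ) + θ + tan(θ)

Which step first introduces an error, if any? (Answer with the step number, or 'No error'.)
Step 3

Step 3 is incorrect due to a wrong exponent.
The step shows: θ*tan(θ) + θ + tan(θ)
The correct value should be: θ*tan(θ)**2 + θ + tan(θ)

Explanation: The exponent 2 on tan(θ) was incorrectly written as 1: the term θ*tan(θ)**2 was incorrectly written as θ*tan(θ)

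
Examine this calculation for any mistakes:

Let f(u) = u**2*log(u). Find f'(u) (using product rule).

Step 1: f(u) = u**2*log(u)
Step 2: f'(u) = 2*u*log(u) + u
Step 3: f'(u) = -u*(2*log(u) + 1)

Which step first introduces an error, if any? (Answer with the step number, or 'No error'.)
Step 3

Step 3 is incorrect due to a sign flip.
The step shows: -u*(2*log(u) + 1)
The correct value should be: u*(2*log(u) + 1)

Explanation: The sign of the whole expression was flipped: the term u*(2*log(u) + 1) was incorrectly written as -u*(2*log(u) + 1)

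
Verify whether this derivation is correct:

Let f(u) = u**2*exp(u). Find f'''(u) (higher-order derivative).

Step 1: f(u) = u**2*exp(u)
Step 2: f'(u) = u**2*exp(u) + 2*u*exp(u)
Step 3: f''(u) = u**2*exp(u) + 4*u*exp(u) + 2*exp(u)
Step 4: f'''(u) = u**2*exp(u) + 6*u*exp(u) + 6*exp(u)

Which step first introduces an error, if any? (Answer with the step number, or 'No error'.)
No error

All steps in this derivation are correct.
The final answer f'''(u) = u**2*exp(u) + 6*u*exp(u) + 6*exp(u) is valid.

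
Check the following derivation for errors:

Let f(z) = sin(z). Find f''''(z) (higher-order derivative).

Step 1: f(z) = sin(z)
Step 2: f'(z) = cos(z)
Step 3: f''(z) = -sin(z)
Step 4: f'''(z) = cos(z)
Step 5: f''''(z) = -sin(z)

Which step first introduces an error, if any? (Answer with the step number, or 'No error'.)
Step 4

Step 4 is incorrect due to a sign flip.
The step shows: cos(z)
The correct value should be: -cos(z)

Explanation: The sign of the whole expression was flipped: the term -cos(z) was incorrectly written as cos(z)
The later steps are derived from this incorrect expression, so the error originates in Step 4.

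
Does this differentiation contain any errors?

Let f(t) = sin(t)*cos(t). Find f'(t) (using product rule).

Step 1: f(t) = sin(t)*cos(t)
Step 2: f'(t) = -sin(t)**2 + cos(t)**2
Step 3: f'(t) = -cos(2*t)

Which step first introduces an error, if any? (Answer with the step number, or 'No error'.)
Step 3

Step 3 is incorrect due to a sign flip.
The step shows: -cos(2*t)
The correct value should be: cos(2*t)

Explanation: The sign of the whole expression was flipped: the term cos(2*t) was incorrectly written as -cos(2*t)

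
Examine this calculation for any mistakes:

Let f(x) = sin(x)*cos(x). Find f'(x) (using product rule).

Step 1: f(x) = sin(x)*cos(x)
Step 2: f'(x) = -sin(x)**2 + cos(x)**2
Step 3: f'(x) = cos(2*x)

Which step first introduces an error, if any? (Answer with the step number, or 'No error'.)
No error

All steps in this derivation are correct.
The final answer f'(x) = cos(2*x) is valid.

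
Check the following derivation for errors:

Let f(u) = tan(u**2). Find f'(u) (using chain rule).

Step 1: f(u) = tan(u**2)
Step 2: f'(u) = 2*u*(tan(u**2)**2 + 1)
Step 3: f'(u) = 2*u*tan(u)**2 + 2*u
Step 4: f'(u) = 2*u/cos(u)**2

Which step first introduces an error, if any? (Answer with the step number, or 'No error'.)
Step 3

Step 3 is incorrect due to a wrong exponent.
The step shows: 2*u*tan(u)**2 + 2*u
The correct value should be: 2*u*tan(u**2)**2 + 2*u

Explanation: The exponent 2 on u was incorrectly written as 1: the term 2*u*tan(u**2)**2 was incorrectly written as 2*u*tan(u)**2
The later steps are derived from this incorrect expression, so the error originates in Step 3.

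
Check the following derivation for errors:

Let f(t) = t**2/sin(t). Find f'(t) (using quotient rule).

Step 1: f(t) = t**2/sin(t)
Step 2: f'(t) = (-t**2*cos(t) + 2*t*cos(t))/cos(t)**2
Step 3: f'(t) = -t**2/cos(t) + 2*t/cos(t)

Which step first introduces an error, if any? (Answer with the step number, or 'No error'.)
Step 2

Step 2 is incorrect due to a wrong trig function.
The step shows: (-t**2*cos(t) + 2*t*cos(t))/cos(t)**2
The correct value should be: (-t**2*cos(t) + 2*t*sin(t))/sin(t)**2

Explanation: sin(t) was incorrectly written as cos(t): the term (-t**2*cos(t) + 2*t*sin(t))/sin(t)**2 was incorrectly written as (-t**2*cos(t) + 2*t*cos(t))/cos(t)**2
The later steps are derived from this incorrect expression, so the error originates in Step 2.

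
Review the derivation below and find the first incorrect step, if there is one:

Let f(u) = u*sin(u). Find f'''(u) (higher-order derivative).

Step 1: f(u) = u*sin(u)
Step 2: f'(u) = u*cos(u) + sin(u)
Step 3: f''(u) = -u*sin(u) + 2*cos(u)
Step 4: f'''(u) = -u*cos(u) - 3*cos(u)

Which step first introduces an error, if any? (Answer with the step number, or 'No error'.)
Step 4

Step 4 is incorrect due to a wrong trig function.
The step shows: -u*cos(u) - 3*cos(u)
The correct value should be: -u*cos(u) - 3*sin(u)

Explanation: sin(u) was incorrectly written as cos(u): the term -3*sin(u) was incorrectly written as -3*cos(u)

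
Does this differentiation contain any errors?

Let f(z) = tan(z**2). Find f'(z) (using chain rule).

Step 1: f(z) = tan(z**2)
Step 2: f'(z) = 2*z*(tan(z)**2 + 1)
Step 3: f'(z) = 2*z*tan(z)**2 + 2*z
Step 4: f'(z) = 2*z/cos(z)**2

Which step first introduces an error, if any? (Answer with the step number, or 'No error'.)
Step 2

Step 2 is incorrect due to a wrong exponent.
The step shows: 2*z*(tan(z)**2 + 1)
The correct value should be: 2*z*(tan(z**2)**2 + 1)

Explanation: The exponent 2 on z was incorrectly written as 1: the term 2*z*(tan(z**2)**2 + 1) was incorrectly written as 2*z*(tan(z)**2 + 1)
The later steps are derived from this incorrect expression, so the error originates in Step 2.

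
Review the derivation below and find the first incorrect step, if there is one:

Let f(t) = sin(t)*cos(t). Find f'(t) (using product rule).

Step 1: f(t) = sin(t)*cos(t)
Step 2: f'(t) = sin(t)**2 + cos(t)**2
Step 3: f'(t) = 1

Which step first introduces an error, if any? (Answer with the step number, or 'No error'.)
Step 2

Step 2 is incorrect due to a sign flip.
The step shows: sin(t)**2 + cos(t)**2
The correct value should be: -sin(t)**2 + cos(t)**2

Explanation: The sign of one term was flipped: the term -sin(t)**2 was incorrectly written as sin(t)**2
The later steps are derived from this incorrect expression, so the error originates in Step 2.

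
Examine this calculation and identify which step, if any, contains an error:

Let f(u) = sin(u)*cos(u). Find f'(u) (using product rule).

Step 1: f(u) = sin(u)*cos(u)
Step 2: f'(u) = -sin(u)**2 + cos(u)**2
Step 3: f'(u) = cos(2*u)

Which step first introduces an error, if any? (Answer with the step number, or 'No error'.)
No error

All steps in this derivation are correct.
The final answer f'(u) = cos(2*u) is valid.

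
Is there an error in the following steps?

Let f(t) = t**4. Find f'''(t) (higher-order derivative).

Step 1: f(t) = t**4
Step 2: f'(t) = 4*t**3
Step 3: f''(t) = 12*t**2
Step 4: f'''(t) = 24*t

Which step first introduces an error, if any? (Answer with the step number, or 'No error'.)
No error

All steps in this derivation are correct.
The final answer f'''(t) = 24*t is valid.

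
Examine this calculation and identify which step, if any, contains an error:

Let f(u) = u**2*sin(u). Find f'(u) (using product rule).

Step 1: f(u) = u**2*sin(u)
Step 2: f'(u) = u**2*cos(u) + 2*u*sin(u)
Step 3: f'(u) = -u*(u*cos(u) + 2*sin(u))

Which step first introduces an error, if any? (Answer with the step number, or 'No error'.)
Step 3

Step 3 is incorrect due to a sign flip.
The step shows: -u*(u*cos(u) + 2*sin(u))
The correct value should be: u*(u*cos(u) + 2*sin(u))

Explanation: The sign of the whole expression was flipped: the term u*(u*cos(u) + 2*sin(u)) was incorrectly written as -u*(u*cos(u) + 2*sin(u))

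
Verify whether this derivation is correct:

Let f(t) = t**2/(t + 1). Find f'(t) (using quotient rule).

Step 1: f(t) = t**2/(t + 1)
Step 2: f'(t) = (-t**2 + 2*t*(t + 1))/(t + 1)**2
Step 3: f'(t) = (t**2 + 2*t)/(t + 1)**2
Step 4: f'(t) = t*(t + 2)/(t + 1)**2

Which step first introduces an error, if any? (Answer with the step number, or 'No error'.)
No error

All steps in this derivation are correct.
The final answer f'(t) = t*(t + 2)/(t + 1)**2 is valid.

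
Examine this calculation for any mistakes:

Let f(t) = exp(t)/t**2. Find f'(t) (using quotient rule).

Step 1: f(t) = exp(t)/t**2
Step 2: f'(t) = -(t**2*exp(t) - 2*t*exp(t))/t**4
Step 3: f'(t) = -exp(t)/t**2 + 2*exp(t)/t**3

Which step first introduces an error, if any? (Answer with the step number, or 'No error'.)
Step 2

Step 2 is incorrect due to a sign flip.
The step shows: -(t**2*exp(t) - 2*t*exp(t))/t**4
The correct value should be: (t**2*exp(t) - 2*t*exp(t))/t**4

Explanation: The sign of the whole expression was flipped: the term (t**2*exp(t) - 2*t*exp(t))/t**4 was incorrectly written as -(t**2*exp(t) - 2*t*exp(t))/t**4
The later steps are derived from this incorrect expression, so the error originates in Step 2.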